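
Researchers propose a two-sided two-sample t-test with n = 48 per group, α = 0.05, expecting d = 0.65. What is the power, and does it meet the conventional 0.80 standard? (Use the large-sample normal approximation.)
Power ≈ 0.89; the study is adequately powered (power ≥ 0.80)

Power calculation (two-sample t-test, normal approximation):
z_β = d · √(n/2) - z_{α/2}
z_β = 0.65 · √(48/2) - 1.960
z_β = 0.65 · 4.899 - 1.960
z_β = 1.224

Power = Φ(z_β) = Φ(1.224) ≈ 0.890

Effect size d = 0.65 is medium by Cohen's convention (0.2/0.5/0.8).

Threshold: power ≥ 0.80 is conventionally adequate.
Power ≈ 0.89 → the study is adequately powered (power ≥ 0.80).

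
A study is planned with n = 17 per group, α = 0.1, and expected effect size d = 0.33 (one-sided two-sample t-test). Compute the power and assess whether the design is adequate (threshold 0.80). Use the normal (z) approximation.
Power ≈ 0.37; the study is underpowered (power < 0.80)

Power calculation (two-sample t-test, normal approximation):
z_β = d · √(n/2) - z_α
z_β = 0.33 · √(17/2) - 1.282
z_β = 0.33 · 2.915 - 1.282
z_β = -0.319

Power = Φ(z_β) = Φ(-0.319) ≈ 0.375

Effect size d = 0.33 is small by Cohen's convention (0.2/0.5/0.8).

Threshold: power ≥ 0.80 is conventionally adequate.
Power ≈ 0.37 → the study is underpowered (power < 0.80).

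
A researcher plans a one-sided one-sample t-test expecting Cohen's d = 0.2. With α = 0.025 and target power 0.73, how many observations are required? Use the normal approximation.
n = 166

Sample size formula (one-sample t-test, normal approximation):
n = ((z_α + z_β) / d)²

z_α = 1.960 (for α = 0.025, one-sided)
z_β = 0.613 (for power = 0.73)
d = 0.2

n = ((1.960 + 0.613) / 0.2)²
n = (12.865)²
n ≈ 165.51
Round up to the next whole number: n = 166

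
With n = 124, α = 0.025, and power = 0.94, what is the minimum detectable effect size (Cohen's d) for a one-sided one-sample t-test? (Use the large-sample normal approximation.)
d ≈ 0.32

Minimum detectable effect (one-sample t-test, normal approximation):
d = (z_α + z_β) / √n
d = (1.960 + 1.555) / √124
d = 3.515 / 11.136
d ≈ 0.32

By Cohen's convention (0.2 small / 0.5 medium / 0.8 large): small effect.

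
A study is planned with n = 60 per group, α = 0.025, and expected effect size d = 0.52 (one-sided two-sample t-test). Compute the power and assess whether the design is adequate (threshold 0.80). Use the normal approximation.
Power ≈ 0.81; the study is adequately powered (power ≥ 0.80)

Power calculation (two-sample t-test, normal approximation):
z_β = d · √(n/2) - z_α
z_β = 0.52 · √(60/2) - 1.960
z_β = 0.52 · 5.477 - 1.960
z_β = 0.888

Power = Φ(z_β) = Φ(0.888) ≈ 0.813

Effect size d = 0.52 is medium by Cohen's convention (0.2/0.5/0.8).

Threshold: power ≥ 0.80 is conventionally adequate.
Power ≈ 0.81 → the study is adequately powered (power ≥ 0.80).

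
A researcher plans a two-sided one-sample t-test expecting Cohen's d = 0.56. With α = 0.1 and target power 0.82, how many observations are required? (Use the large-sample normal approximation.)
n = 21

Sample size formula (one-sample t-test, normal approximation):
n = ((z_{α/2} + z_β) / d)²

z_{α/2} = 1.645 (for α = 0.1, two-sided)
z_β = 0.915 (for power = 0.82)
d = 0.56

n = ((1.645 + 0.915) / 0.56)²
n = (4.571)²
n ≈ 20.89
Round up to the next whole number: n = 21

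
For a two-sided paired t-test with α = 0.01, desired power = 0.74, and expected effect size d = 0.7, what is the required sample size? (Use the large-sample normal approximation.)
n = 22 pairs

Sample size formula (paired t-test, normal approximation):
n = ((z_{α/2} + z_β) / d)²

z_{α/2} = 2.576 (for α = 0.01, two-sided)
z_β = 0.643 (for power = 0.74)
d = 0.7

n = ((2.576 + 0.643) / 0.7)²
n = (4.599)²
n ≈ 21.15
Round up to the next whole number: n = 22 pairs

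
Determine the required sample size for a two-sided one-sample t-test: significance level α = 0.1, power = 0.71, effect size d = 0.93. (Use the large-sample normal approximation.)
n = 6

Sample size formula (one-sample t-test, normal approximation):
n = ((z_{α/2} + z_β) / d)²

z_{α/2} = 1.645 (for α = 0.1, two-sided)
z_β = 0.553 (for power = 0.71)
d = 0.93

n = ((1.645 + 0.553) / 0.93)²
n = (2.363)²
n ≈ 5.58
Round up to the next whole number: n = 6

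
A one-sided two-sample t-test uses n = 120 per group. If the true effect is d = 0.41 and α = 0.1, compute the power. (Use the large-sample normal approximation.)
Power ≈ 0.97

Power calculation (two-sample t-test, normal approximation):
z_β = d · √(n/2) - z_α
z_β = 0.41 · √(120/2) - 1.282
z_β = 0.41 · 7.746 - 1.282
z_β = 1.894

Power = Φ(z_β) = Φ(1.894) ≈ 0.971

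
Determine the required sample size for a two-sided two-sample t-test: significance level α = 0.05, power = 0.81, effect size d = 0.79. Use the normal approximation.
n = 26 per group

Sample size formula (two-sample t-test, normal approximation):
n = 2 · ((z_{α/2} + z_β) / d)²

z_{α/2} = 1.960 (for α = 0.05, two-sided)
z_β = 0.878 (for power = 0.81)
d = 0.79

n = 2 · ((1.960 + 0.878) / 0.79)²
n = 2 · (3.592)²
n ≈ 25.80
Round up to the next whole number: n = 26 per group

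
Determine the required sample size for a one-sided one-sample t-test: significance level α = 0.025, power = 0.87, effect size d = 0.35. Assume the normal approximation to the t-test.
n = 78

Sample size formula (one-sample t-test, normal approximation):
n = ((z_α + z_β) / d)²

z_α = 1.960 (for α = 0.025, one-sided)
z_β = 1.126 (for power = 0.87)
d = 0.35

n = ((1.960 + 1.126) / 0.35)²
n = (8.817)²
n ≈ 77.74
Round up to the next whole number: n = 78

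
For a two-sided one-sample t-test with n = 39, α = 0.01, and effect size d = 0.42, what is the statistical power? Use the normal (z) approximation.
Power ≈ 0.52

Power calculation (one-sample t-test, normal approximation):
z_β = d · √n - z_{α/2}
z_β = 0.42 · √39 - 2.576
z_β = 0.42 · 6.245 - 2.576
z_β = 0.047

Power = Φ(z_β) = Φ(0.047) ≈ 0.519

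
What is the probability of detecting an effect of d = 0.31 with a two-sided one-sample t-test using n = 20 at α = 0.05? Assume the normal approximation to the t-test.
Power ≈ 0.28

Power calculation (one-sample t-test, normal approximation):
z_β = d · √n - z_{α/2}
z_β = 0.31 · √20 - 1.960
z_β = 0.31 · 4.472 - 1.960
z_β = -0.574

Power = Φ(z_β) = Φ(-0.574) ≈ 0.283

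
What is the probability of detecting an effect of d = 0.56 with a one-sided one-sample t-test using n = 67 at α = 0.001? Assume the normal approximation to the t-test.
Power ≈ 0.93

Power calculation (one-sample t-test, normal approximation):
z_β = d · √n - z_α
z_β = 0.56 · √67 - 3.090
z_β = 0.56 · 8.185 - 3.090
z_β = 1.494

Power = Φ(z_β) = Φ(1.494) ≈ 0.932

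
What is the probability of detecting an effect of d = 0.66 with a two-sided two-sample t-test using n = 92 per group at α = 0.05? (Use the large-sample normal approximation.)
Power ≈ 0.99

Power calculation (two-sample t-test, normal approximation):
z_β = d · √(n/2) - z_{α/2}
z_β = 0.66 · √(92/2) - 1.960
z_β = 0.66 · 6.782 - 1.960
z_β = 2.516

Power = Φ(z_β) = Φ(2.516) ≈ 0.994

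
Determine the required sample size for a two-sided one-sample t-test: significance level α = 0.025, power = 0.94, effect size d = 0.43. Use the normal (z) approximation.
n = 78

Sample size formula (one-sample t-test, normal approximation):
n = ((z_{α/2} + z_β) / d)²

z_{α/2} = 2.241 (for α = 0.025, two-sided)
z_β = 1.555 (for power = 0.94)
d = 0.43

n = ((2.241 + 1.555) / 0.43)²
n = (8.828)²
n ≈ 77.93
Round up to the next whole number: n = 78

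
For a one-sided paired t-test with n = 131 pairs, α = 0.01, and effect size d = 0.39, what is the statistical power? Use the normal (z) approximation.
Power ≈ 0.98

Power calculation (paired t-test, normal approximation):
z_β = d · √n - z_α
z_β = 0.39 · √131 - 2.326
z_β = 0.39 · 11.446 - 2.326
z_β = 2.137

Power = Φ(z_β) = Φ(2.137) ≈ 0.984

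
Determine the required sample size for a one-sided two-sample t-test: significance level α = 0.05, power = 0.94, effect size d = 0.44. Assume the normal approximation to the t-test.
n = 106 per group

Sample size formula (two-sample t-test, normal approximation):
n = 2 · ((z_α + z_β) / d)²

z_α = 1.645 (for α = 0.05, one-sided)
z_β = 1.555 (for power = 0.94)
d = 0.44

n = 2 · ((1.645 + 1.555) / 0.44)²
n = 2 · (7.273)²
n ≈ 105.79
Round up to the next whole number: n = 106 per group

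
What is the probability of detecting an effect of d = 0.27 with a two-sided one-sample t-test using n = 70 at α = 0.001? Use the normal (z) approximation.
Power ≈ 0.15

Power calculation (one-sample t-test, normal approximation):
z_β = d · √n - z_{α/2}
z_β = 0.27 · √70 - 3.291
z_β = 0.27 · 8.367 - 3.291
z_β = -1.032

Power = Φ(z_β) = Φ(-1.032) ≈ 0.151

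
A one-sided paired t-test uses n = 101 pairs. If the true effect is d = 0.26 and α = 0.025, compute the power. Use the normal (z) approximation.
Power ≈ 0.74

Power calculation (paired t-test, normal approximation):
z_β = d · √n - z_α
z_β = 0.26 · √101 - 1.960
z_β = 0.26 · 10.050 - 1.960
z_β = 0.653

Power = Φ(z_β) = Φ(0.653) ≈ 0.743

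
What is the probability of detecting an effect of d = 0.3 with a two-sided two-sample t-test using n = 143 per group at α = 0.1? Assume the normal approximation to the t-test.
Power ≈ 0.81

Power calculation (two-sample t-test, normal approximation):
z_β = d · √(n/2) - z_{α/2}
z_β = 0.3 · √(143/2) - 1.645
z_β = 0.3 · 8.456 - 1.645
z_β = 0.892

Power = Φ(z_β) = Φ(0.892) ≈ 0.814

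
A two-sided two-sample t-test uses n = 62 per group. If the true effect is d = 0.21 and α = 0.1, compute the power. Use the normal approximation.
Power ≈ 0.32

Power calculation (two-sample t-test, normal approximation):
z_β = d · √(n/2) - z_{α/2}
z_β = 0.21 · √(62/2) - 1.645
z_β = 0.21 · 5.568 - 1.645
z_β = -0.476

Power = Φ(z_β) = Φ(-0.476) ≈ 0.317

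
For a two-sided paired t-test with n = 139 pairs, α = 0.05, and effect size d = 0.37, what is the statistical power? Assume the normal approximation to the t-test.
Power ≈ 0.99

Power calculation (paired t-test, normal approximation):
z_β = d · √n - z_{α/2}
z_β = 0.37 · √139 - 1.960
z_β = 0.37 · 11.790 - 1.960
z_β = 2.402

Power = Φ(z_β) = Φ(2.402) ≈ 0.992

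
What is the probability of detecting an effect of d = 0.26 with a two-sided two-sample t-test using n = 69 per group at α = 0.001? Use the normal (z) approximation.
Power ≈ 0.04

Power calculation (two-sample t-test, normal approximation):
z_β = d · √(n/2) - z_{α/2}
z_β = 0.26 · √(69/2) - 3.291
z_β = 0.26 · 5.874 - 3.291
z_β = -1.763

Power = Φ(z_β) = Φ(-1.763) ≈ 0.039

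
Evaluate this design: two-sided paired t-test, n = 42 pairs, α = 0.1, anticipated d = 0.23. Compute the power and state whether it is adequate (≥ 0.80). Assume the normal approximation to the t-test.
Power ≈ 0.44; the study is underpowered (power < 0.80)

Power calculation (paired t-test, normal approximation):
z_β = d · √n - z_{α/2}
z_β = 0.23 · √42 - 1.645
z_β = 0.23 · 6.481 - 1.645
z_β = -0.154

Power = Φ(z_β) = Φ(-0.154) ≈ 0.439

Effect size d = 0.23 is small by Cohen's convention (0.2/0.5/0.8).

Threshold: power ≥ 0.80 is conventionally adequate.
Power ≈ 0.44 → the study is underpowered (power < 0.80).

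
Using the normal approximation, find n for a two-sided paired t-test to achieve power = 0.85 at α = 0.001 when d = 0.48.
n = 82 pairs

Sample size formula (paired t-test, normal approximation):
n = ((z_{α/2} + z_β) / d)²

z_{α/2} = 3.291 (for α = 0.001, two-sided)
z_β = 1.036 (for power = 0.85)
d = 0.48

n = ((3.291 + 1.036) / 0.48)²
n = (9.015)²
n ≈ 81.27
Round up to the next whole number: n = 82 pairs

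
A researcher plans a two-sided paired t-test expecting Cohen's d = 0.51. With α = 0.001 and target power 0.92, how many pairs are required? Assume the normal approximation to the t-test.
n = 85 pairs

Sample size formula (paired t-test, normal approximation):
n = ((z_{α/2} + z_β) / d)²

z_{α/2} = 3.291 (for α = 0.001, two-sided)
z_β = 1.405 (for power = 0.92)
d = 0.51

n = ((3.291 + 1.405) / 0.51)²
n = (9.208)²
n ≈ 84.79
Round up to the next whole number: n = 85 pairs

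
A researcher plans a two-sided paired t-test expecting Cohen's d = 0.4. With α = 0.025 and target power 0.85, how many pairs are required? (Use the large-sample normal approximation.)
n = 68 pairs

Sample size formula (paired t-test, normal approximation):
n = ((z_{α/2} + z_β) / d)²

z_{α/2} = 2.241 (for α = 0.025, two-sided)
z_β = 1.036 (for power = 0.85)
d = 0.4

n = ((2.241 + 1.036) / 0.4)²
n = (8.193)²
n ≈ 67.13
Round up to the next whole number: n = 68 pairs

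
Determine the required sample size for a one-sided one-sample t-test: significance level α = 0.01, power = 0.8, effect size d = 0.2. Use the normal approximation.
n = 251

Sample size formula (one-sample t-test, normal approximation):
n = ((z_α + z_β) / d)²

z_α = 2.326 (for α = 0.01, one-sided)
z_β = 0.842 (for power = 0.8)
d = 0.2

n = ((2.326 + 0.842) / 0.2)²
n = (15.840)²
n ≈ 250.91
Round up to the next whole number: n = 251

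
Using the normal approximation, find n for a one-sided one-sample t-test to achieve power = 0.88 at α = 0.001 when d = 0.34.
n = 158

Sample size formula (one-sample t-test, normal approximation):
n = ((z_α + z_β) / d)²

z_α = 3.090 (for α = 0.001, one-sided)
z_β = 1.175 (for power = 0.88)
d = 0.34

n = ((3.090 + 1.175) / 0.34)²
n = (12.544)²
n ≈ 157.35
Round up to the next whole number: n = 158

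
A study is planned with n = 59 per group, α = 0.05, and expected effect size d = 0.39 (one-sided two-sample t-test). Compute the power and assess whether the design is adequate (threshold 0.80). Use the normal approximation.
Power ≈ 0.68; the study is underpowered (power < 0.80)

Power calculation (two-sample t-test, normal approximation):
z_β = d · √(n/2) - z_α
z_β = 0.39 · √(59/2) - 1.645
z_β = 0.39 · 5.431 - 1.645
z_β = 0.473

Power = Φ(z_β) = Φ(0.473) ≈ 0.682

Effect size d = 0.39 is small by Cohen's convention (0.2/0.5/0.8).

Threshold: power ≥ 0.80 is conventionally adequate.
Power ≈ 0.68 → the study is underpowered (power < 0.80).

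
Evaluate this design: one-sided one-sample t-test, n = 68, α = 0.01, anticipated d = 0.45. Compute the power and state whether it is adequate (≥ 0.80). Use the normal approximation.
Power ≈ 0.92; the study is adequately powered (power ≥ 0.80)

Power calculation (one-sample t-test, normal approximation):
z_β = d · √n - z_α
z_β = 0.45 · √68 - 2.326
z_β = 0.45 · 8.246 - 2.326
z_β = 1.384

Power = Φ(z_β) = Φ(1.384) ≈ 0.917

Effect size d = 0.45 is small by Cohen's convention (0.2/0.5/0.8).

Threshold: power ≥ 0.80 is conventionally adequate.
Power ≈ 0.92 → the study is adequately powered (power ≥ 0.80).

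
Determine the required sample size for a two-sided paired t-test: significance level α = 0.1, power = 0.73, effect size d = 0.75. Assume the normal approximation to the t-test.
n = 10 pairs

Sample size formula (paired t-test, normal approximation):
n = ((z_{α/2} + z_β) / d)²

z_{α/2} = 1.645 (for α = 0.1, two-sided)
z_β = 0.613 (for power = 0.73)
d = 0.75

n = ((1.645 + 0.613) / 0.75)²
n = (3.011)²
n ≈ 9.07
Round up to the next whole number: n = 10 pairs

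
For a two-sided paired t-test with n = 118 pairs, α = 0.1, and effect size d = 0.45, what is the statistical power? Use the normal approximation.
Power ≈ 1.00

Power calculation (paired t-test, normal approximation):
z_β = d · √n - z_{α/2}
z_β = 0.45 · √118 - 1.645
z_β = 0.45 · 10.863 - 1.645
z_β = 3.243

Power = Φ(z_β) = Φ(3.243) ≈ 0.999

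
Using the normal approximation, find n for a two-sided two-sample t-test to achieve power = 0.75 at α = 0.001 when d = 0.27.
n = 432 per group

Sample size formula (two-sample t-test, normal approximation):
n = 2 · ((z_{α/2} + z_β) / d)²

z_{α/2} = 3.291 (for α = 0.001, two-sided)
z_β = 0.674 (for power = 0.75)
d = 0.27

n = 2 · ((3.291 + 0.674) / 0.27)²
n = 2 · (14.685)²
n ≈ 431.30
Round up to the next whole number: n = 432 per group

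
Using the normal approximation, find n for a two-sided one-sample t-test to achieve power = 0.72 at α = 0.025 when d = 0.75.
n = 15

Sample size formula (one-sample t-test, normal approximation):
n = ((z_{α/2} + z_β) / d)²

z_{α/2} = 2.241 (for α = 0.025, two-sided)
z_β = 0.583 (for power = 0.72)
d = 0.75

n = ((2.241 + 0.583) / 0.75)²
n = (3.765)²
n ≈ 14.18
Round up to the next whole number: n = 15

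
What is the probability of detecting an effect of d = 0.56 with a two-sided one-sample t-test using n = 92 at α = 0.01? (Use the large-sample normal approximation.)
Power ≈ 1.00

Power calculation (one-sample t-test, normal approximation):
z_β = d · √n - z_{α/2}
z_β = 0.56 · √92 - 2.576
z_β = 0.56 · 9.592 - 2.576
z_β = 2.796

Power = Φ(z_β) = Φ(2.796) ≈ 0.997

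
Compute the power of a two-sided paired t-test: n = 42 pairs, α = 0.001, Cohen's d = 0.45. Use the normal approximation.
Power ≈ 0.35

Power calculation (paired t-test, normal approximation):
z_β = d · √n - z_{α/2}
z_β = 0.45 · √42 - 3.291
z_β = 0.45 · 6.481 - 3.291
z_β = -0.374

Power = Φ(z_β) = Φ(-0.374) ≈ 0.354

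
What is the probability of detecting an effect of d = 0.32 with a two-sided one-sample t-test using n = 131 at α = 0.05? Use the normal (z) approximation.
Power ≈ 0.96

Power calculation (one-sample t-test, normal approximation):
z_β = d · √n - z_{α/2}
z_β = 0.32 · √131 - 1.960
z_β = 0.32 · 11.446 - 1.960
z_β = 1.703

Power = Φ(z_β) = Φ(1.703) ≈ 0.956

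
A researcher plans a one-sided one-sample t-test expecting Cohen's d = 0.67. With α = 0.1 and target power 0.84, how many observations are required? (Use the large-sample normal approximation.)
n = 12

Sample size formula (one-sample t-test, normal approximation):
n = ((z_α + z_β) / d)²

z_α = 1.282 (for α = 0.1, one-sided)
z_β = 0.994 (for power = 0.84)
d = 0.67

n = ((1.282 + 0.994) / 0.67)²
n = (3.397)²
n ≈ 11.54
Round up to the next whole number: n = 12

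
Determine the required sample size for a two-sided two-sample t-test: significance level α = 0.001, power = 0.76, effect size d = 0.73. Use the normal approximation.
n = 60 per group

Sample size formula (two-sample t-test, normal approximation):
n = 2 · ((z_{α/2} + z_β) / d)²

z_{α/2} = 3.291 (for α = 0.001, two-sided)
z_β = 0.706 (for power = 0.76)
d = 0.73

n = 2 · ((3.291 + 0.706) / 0.73)²
n = 2 · (5.475)²
n ≈ 59.95
Round up to the next whole number: n = 60 per group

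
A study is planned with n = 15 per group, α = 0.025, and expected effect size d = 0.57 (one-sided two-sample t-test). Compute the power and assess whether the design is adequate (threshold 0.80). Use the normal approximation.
Power ≈ 0.34; the study is underpowered (power < 0.80)

Power calculation (two-sample t-test, normal approximation):
z_β = d · √(n/2) - z_α
z_β = 0.57 · √(15/2) - 1.960
z_β = 0.57 · 2.739 - 1.960
z_β = -0.399

Power = Φ(z_β) = Φ(-0.399) ≈ 0.345

Effect size d = 0.57 is medium by Cohen's convention (0.2/0.5/0.8).

Threshold: power ≥ 0.80 is conventionally adequate.
Power ≈ 0.34 → the study is underpowered (power < 0.80).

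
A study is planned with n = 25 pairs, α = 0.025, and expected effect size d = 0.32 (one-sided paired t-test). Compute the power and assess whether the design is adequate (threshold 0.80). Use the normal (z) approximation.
Power ≈ 0.36; the study is underpowered (power < 0.80)

Power calculation (paired t-test, normal approximation):
z_β = d · √n - z_α
z_β = 0.32 · √25 - 1.960
z_β = 0.32 · 5.000 - 1.960
z_β = -0.360

Power = Φ(z_β) = Φ(-0.360) ≈ 0.359

Effect size d = 0.32 is small by Cohen's convention (0.2/0.5/0.8).

Threshold: power ≥ 0.80 is conventionally adequate.
Power ≈ 0.36 → the study is underpowered (power < 0.80).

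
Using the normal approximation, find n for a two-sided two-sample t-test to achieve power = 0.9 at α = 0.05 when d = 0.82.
n = 32 per group

Sample size formula (two-sample t-test, normal approximation):
n = 2 · ((z_{α/2} + z_β) / d)²

z_{α/2} = 1.960 (for α = 0.05, two-sided)
z_β = 1.282 (for power = 0.9)
d = 0.82

n = 2 · ((1.960 + 1.282) / 0.82)²
n = 2 · (3.954)²
n ≈ 31.27
Round up to the next whole number: n = 32 per group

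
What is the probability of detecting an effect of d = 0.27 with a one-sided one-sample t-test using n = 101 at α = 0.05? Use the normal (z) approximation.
Power ≈ 0.86

Power calculation (one-sample t-test, normal approximation):
z_β = d · √n - z_α
z_β = 0.27 · √101 - 1.645
z_β = 0.27 · 10.050 - 1.645
z_β = 1.069

Power = Φ(z_β) = Φ(1.069) ≈ 0.857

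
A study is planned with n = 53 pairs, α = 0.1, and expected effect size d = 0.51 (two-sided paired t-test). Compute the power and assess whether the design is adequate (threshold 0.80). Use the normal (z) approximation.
Power ≈ 0.98; the study is adequately powered (power ≥ 0.80)

Power calculation (paired t-test, normal approximation):
z_β = d · √n - z_{α/2}
z_β = 0.51 · √53 - 1.645
z_β = 0.51 · 7.280 - 1.645
z_β = 2.068

Power = Φ(z_β) = Φ(2.068) ≈ 0.981

Effect size d = 0.51 is medium by Cohen's convention (0.2/0.5/0.8).

Threshold: power ≥ 0.80 is conventionally adequate.
Power ≈ 0.98 → the study is adequately powered (power ≥ 0.80).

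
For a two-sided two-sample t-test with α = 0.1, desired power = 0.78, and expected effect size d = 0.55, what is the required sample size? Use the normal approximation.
n = 39 per group

Sample size formula (two-sample t-test, normal approximation):
n = 2 · ((z_{α/2} + z_β) / d)²

z_{α/2} = 1.645 (for α = 0.1, two-sided)
z_β = 0.772 (for power = 0.78)
d = 0.55

n = 2 · ((1.645 + 0.772) / 0.55)²
n = 2 · (4.395)²
n ≈ 38.63
Round up to the next whole number: n = 39 per group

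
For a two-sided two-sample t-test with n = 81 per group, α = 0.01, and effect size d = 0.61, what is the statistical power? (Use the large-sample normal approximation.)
Power ≈ 0.90

Power calculation (two-sample t-test, normal approximation):
z_β = d · √(n/2) - z_{α/2}
z_β = 0.61 · √(81/2) - 2.576
z_β = 0.61 · 6.364 - 2.576
z_β = 1.306

Power = Φ(z_β) = Φ(1.306) ≈ 0.904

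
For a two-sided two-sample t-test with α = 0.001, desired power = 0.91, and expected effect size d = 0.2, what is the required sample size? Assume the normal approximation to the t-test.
n = 1073 per group

Sample size formula (two-sample t-test, normal approximation):
n = 2 · ((z_{α/2} + z_β) / d)²

z_{α/2} = 3.291 (for α = 0.001, two-sided)
z_β = 1.341 (for power = 0.91)
d = 0.2

n = 2 · ((3.291 + 1.341) / 0.2)²
n = 2 · (23.160)²
n ≈ 1072.77
Round up to the next whole number: n = 1073 per group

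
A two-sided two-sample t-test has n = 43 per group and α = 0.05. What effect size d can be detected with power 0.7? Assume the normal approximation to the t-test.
d ≈ 0.54

Minimum detectable effect (two-sample t-test, normal approximation):
d = (z_{α/2} + z_β) / √(n/2)
d = (1.960 + 0.524) / √(43/2)
d = 2.484 / 4.637
d ≈ 0.54

By Cohen's convention (0.2 small / 0.5 medium / 0.8 large): medium effect.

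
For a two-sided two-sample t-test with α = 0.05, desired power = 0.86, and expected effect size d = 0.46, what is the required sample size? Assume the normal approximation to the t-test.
n = 88 per group

Sample size formula (two-sample t-test, normal approximation):
n = 2 · ((z_{α/2} + z_β) / d)²

z_{α/2} = 1.960 (for α = 0.05, two-sided)
z_β = 1.080 (for power = 0.86)
d = 0.46

n = 2 · ((1.960 + 1.080) / 0.46)²
n = 2 · (6.609)²
n ≈ 87.36
Round up to the next whole number: n = 88 per group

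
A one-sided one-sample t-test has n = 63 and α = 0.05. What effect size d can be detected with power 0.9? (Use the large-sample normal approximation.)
d ≈ 0.37

Minimum detectable effect (one-sample t-test, normal approximation):
d = (z_α + z_β) / √n
d = (1.645 + 1.282) / √63
d = 2.926 / 7.937
d ≈ 0.37

By Cohen's convention (0.2 small / 0.5 medium / 0.8 large): small effect.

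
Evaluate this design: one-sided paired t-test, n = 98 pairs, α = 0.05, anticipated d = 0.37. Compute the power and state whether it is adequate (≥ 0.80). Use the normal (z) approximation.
Power ≈ 0.98; the study is adequately powered (power ≥ 0.80)

Power calculation (paired t-test, normal approximation):
z_β = d · √n - z_α
z_β = 0.37 · √98 - 1.645
z_β = 0.37 · 9.899 - 1.645
z_β = 2.018

Power = Φ(z_β) = Φ(2.018) ≈ 0.978

Effect size d = 0.37 is small by Cohen's convention (0.2/0.5/0.8).

Threshold: power ≥ 0.80 is conventionally adequate.
Power ≈ 0.98 → the study is adequately powered (power ≥ 0.80).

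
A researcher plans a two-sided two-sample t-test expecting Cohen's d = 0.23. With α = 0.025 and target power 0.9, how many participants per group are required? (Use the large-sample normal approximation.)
n = 470 per group

Sample size formula (two-sample t-test, normal approximation):
n = 2 · ((z_{α/2} + z_β) / d)²

z_{α/2} = 2.241 (for α = 0.025, two-sided)
z_β = 1.282 (for power = 0.9)
d = 0.23

n = 2 · ((2.241 + 1.282) / 0.23)²
n = 2 · (15.317)²
n ≈ 469.22
Round up to the next whole number: n = 470 per group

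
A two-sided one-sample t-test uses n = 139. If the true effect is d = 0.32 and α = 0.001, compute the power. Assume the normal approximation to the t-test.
Power ≈ 0.69

Power calculation (one-sample t-test, normal approximation):
z_β = d · √n - z_{α/2}
z_β = 0.32 · √139 - 3.291
z_β = 0.32 · 11.790 - 3.291
z_β = 0.482

Power = Φ(z_β) = Φ(0.482) ≈ 0.685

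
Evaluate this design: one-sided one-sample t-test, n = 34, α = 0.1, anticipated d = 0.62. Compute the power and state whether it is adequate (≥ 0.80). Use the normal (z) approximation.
Power ≈ 0.99; the study is adequately powered (power ≥ 0.80)

Power calculation (one-sample t-test, normal approximation):
z_β = d · √n - z_α
z_β = 0.62 · √34 - 1.282
z_β = 0.62 · 5.831 - 1.282
z_β = 2.334

Power = Φ(z_β) = Φ(2.334) ≈ 0.990

Effect size d = 0.62 is medium by Cohen's convention (0.2/0.5/0.8).

Threshold: power ≥ 0.80 is conventionally adequate.
Power ≈ 0.99 → the study is adequately powered (power ≥ 0.80).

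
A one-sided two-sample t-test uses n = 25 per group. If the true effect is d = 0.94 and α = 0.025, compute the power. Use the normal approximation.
Power ≈ 0.91

Power calculation (two-sample t-test, normal approximation):
z_β = d · √(n/2) - z_α
z_β = 0.94 · √(25/2) - 1.960
z_β = 0.94 · 3.536 - 1.960
z_β = 1.363

Power = Φ(z_β) = Φ(1.363) ≈ 0.914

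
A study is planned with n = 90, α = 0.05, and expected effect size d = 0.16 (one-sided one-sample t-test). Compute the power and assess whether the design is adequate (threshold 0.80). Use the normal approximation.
Power ≈ 0.45; the study is underpowered (power < 0.80)

Power calculation (one-sample t-test, normal approximation):
z_β = d · √n - z_α
z_β = 0.16 · √90 - 1.645
z_β = 0.16 · 9.487 - 1.645
z_β = -0.127

Power = Φ(z_β) = Φ(-0.127) ≈ 0.449

Effect size d = 0.16 is very small by Cohen's convention (0.2/0.5/0.8).

Threshold: power ≥ 0.80 is conventionally adequate.
Power ≈ 0.45 → the study is underpowered (power < 0.80).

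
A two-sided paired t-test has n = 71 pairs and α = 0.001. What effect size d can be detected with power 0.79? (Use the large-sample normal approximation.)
d ≈ 0.49

Minimum detectable effect (paired t-test, normal approximation):
d = (z_{α/2} + z_β) / √n
d = (3.291 + 0.806) / √71
d = 4.097 / 8.426
d ≈ 0.49

By Cohen's convention (0.2 small / 0.5 medium / 0.8 large): small effect.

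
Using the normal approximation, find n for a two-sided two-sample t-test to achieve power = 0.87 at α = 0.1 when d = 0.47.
n = 70 per group

Sample size formula (two-sample t-test, normal approximation):
n = 2 · ((z_{α/2} + z_β) / d)²

z_{α/2} = 1.645 (for α = 0.1, two-sided)
z_β = 1.126 (for power = 0.87)
d = 0.47

n = 2 · ((1.645 + 1.126) / 0.47)²
n = 2 · (5.896)²
n ≈ 69.53
Round up to the next whole number: n = 70 per group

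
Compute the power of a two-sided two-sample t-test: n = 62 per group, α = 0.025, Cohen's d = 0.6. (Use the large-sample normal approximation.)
Power ≈ 0.86

Power calculation (two-sample t-test, normal approximation):
z_β = d · √(n/2) - z_{α/2}
z_β = 0.6 · √(62/2) - 2.241
z_β = 0.6 · 5.568 - 2.241
z_β = 1.099

Power = Φ(z_β) = Φ(1.099) ≈ 0.864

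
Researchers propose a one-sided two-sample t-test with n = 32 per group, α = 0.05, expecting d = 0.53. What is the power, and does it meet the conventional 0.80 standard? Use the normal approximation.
Power ≈ 0.68; the study is underpowered (power < 0.80)

Power calculation (two-sample t-test, normal approximation):
z_β = d · √(n/2) - z_α
z_β = 0.53 · √(32/2) - 1.645
z_β = 0.53 · 4.000 - 1.645
z_β = 0.475

Power = Φ(z_β) = Φ(0.475) ≈ 0.683

Effect size d = 0.53 is medium by Cohen's convention (0.2/0.5/0.8).

Threshold: power ≥ 0.80 is conventionally adequate.
Power ≈ 0.68 → the study is underpowered (power < 0.80).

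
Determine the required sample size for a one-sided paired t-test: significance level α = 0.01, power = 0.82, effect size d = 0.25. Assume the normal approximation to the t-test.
n = 169 pairs

Sample size formula (paired t-test, normal approximation):
n = ((z_α + z_β) / d)²

z_α = 2.326 (for α = 0.01, one-sided)
z_β = 0.915 (for power = 0.82)
d = 0.25

n = ((2.326 + 0.915) / 0.25)²
n = (12.964)²
n ≈ 168.07
Round up to the next whole number: n = 169 pairs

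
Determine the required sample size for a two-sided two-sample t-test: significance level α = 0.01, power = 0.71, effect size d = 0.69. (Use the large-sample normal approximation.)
n = 42 per group

Sample size formula (two-sample t-test, normal approximation):
n = 2 · ((z_{α/2} + z_β) / d)²

z_{α/2} = 2.576 (for α = 0.01, two-sided)
z_β = 0.553 (for power = 0.71)
d = 0.69

n = 2 · ((2.576 + 0.553) / 0.69)²
n = 2 · (4.535)²
n ≈ 41.13
Round up to the next whole number: n = 42 per group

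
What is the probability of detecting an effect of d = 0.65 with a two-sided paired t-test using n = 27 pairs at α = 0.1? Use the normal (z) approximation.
Power ≈ 0.96

Power calculation (paired t-test, normal approximation):
z_β = d · √n - z_{α/2}
z_β = 0.65 · √27 - 1.645
z_β = 0.65 · 5.196 - 1.645
z_β = 1.733

Power = Φ(z_β) = Φ(1.733) ≈ 0.958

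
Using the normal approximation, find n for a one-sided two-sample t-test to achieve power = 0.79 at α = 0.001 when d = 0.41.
n = 181 per group

Sample size formula (two-sample t-test, normal approximation):
n = 2 · ((z_α + z_β) / d)²

z_α = 3.090 (for α = 0.001, one-sided)
z_β = 0.806 (for power = 0.79)
d = 0.41

n = 2 · ((3.090 + 0.806) / 0.41)²
n = 2 · (9.502)²
n ≈ 180.58
Round up to the next whole number: n = 181 per group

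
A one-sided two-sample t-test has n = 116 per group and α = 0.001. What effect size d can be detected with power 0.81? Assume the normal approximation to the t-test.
d ≈ 0.52

Minimum detectable effect (two-sample t-test, normal approximation):
d = (z_α + z_β) / √(n/2)
d = (3.090 + 0.878) / √(116/2)
d = 3.968 / 7.616
d ≈ 0.52

By Cohen's convention (0.2 small / 0.5 medium / 0.8 large): medium effect.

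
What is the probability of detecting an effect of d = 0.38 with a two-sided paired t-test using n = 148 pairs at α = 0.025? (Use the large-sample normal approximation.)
Power ≈ 0.99

Power calculation (paired t-test, normal approximation):
z_β = d · √n - z_{α/2}
z_β = 0.38 · √148 - 2.241
z_β = 0.38 · 12.166 - 2.241
z_β = 2.381

Power = Φ(z_β) = Φ(2.381) ≈ 0.991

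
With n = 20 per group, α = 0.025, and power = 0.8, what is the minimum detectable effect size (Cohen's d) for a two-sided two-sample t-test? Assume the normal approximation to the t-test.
d ≈ 0.97

Minimum detectable effect (two-sample t-test, normal approximation):
d = (z_{α/2} + z_β) / √(n/2)
d = (2.241 + 0.842) / √(20/2)
d = 3.083 / 3.162
d ≈ 0.97

By Cohen's convention (0.2 small / 0.5 medium / 0.8 large): large effect.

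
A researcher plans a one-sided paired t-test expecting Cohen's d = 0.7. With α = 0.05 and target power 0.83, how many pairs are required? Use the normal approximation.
n = 14 pairs

Sample size formula (paired t-test, normal approximation):
n = ((z_α + z_β) / d)²

z_α = 1.645 (for α = 0.05, one-sided)
z_β = 0.954 (for power = 0.83)
d = 0.7

n = ((1.645 + 0.954) / 0.7)²
n = (3.713)²
n ≈ 13.79
Round up to the next whole number: n = 14 pairs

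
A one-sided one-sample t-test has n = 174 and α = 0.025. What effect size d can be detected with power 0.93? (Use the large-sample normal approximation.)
d ≈ 0.26

Minimum detectable effect (one-sample t-test, normal approximation):
d = (z_α + z_β) / √n
d = (1.960 + 1.476) / √174
d = 3.436 / 13.191
d ≈ 0.26

By Cohen's convention (0.2 small / 0.5 medium / 0.8 large): small effect.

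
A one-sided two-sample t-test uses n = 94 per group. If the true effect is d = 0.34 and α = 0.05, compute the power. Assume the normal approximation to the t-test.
Power ≈ 0.75

Power calculation (two-sample t-test, normal approximation):
z_β = d · √(n/2) - z_α
z_β = 0.34 · √(94/2) - 1.645
z_β = 0.34 · 6.856 - 1.645
z_β = 0.686

Power = Φ(z_β) = Φ(0.686) ≈ 0.754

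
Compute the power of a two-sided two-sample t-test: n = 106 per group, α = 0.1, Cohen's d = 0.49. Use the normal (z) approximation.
Power ≈ 0.97

Power calculation (two-sample t-test, normal approximation):
z_β = d · √(n/2) - z_{α/2}
z_β = 0.49 · √(106/2) - 1.645
z_β = 0.49 · 7.280 - 1.645
z_β = 1.922

Power = Φ(z_β) = Φ(1.922) ≈ 0.973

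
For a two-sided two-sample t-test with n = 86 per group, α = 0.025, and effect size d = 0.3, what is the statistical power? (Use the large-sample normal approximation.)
Power ≈ 0.39

Power calculation (two-sample t-test, normal approximation):
z_β = d · √(n/2) - z_{α/2}
z_β = 0.3 · √(86/2) - 2.241
z_β = 0.3 · 6.557 - 2.241
z_β = -0.274

Power = Φ(z_β) = Φ(-0.274) ≈ 0.392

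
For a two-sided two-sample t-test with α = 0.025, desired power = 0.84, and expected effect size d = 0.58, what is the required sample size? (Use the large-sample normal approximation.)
n = 63 per group

Sample size formula (two-sample t-test, normal approximation):
n = 2 · ((z_{α/2} + z_β) / d)²

z_{α/2} = 2.241 (for α = 0.025, two-sided)
z_β = 0.994 (for power = 0.84)
d = 0.58

n = 2 · ((2.241 + 0.994) / 0.58)²
n = 2 · (5.578)²
n ≈ 62.23
Round up to the next whole number: n = 63 per group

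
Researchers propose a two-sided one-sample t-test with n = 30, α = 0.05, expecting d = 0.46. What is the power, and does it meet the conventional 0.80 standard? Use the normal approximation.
Power ≈ 0.71; the study is underpowered (power < 0.80)

Power calculation (one-sample t-test, normal approximation):
z_β = d · √n - z_{α/2}
z_β = 0.46 · √30 - 1.960
z_β = 0.46 · 5.477 - 1.960
z_β = 0.560

Power = Φ(z_β) = Φ(0.560) ≈ 0.712

Effect size d = 0.46 is small by Cohen's convention (0.2/0.5/0.8).

Threshold: power ≥ 0.80 is conventionally adequate.
Power ≈ 0.71 → the study is underpowered (power < 0.80).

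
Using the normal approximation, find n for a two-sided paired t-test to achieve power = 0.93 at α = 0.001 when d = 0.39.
n = 150 pairs

Sample size formula (paired t-test, normal approximation):
n = ((z_{α/2} + z_β) / d)²

z_{α/2} = 3.291 (for α = 0.001, two-sided)
z_β = 1.476 (for power = 0.93)
d = 0.39

n = ((3.291 + 1.476) / 0.39)²
n = (12.223)²
n ≈ 149.40
Round up to the next whole number: n = 150 pairs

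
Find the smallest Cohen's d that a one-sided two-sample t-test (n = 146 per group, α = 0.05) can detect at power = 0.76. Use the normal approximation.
d ≈ 0.28

Minimum detectable effect (two-sample t-test, normal approximation):
d = (z_α + z_β) / √(n/2)
d = (1.645 + 0.706) / √(146/2)
d = 2.351 / 8.544
d ≈ 0.28

By Cohen's convention (0.2 small / 0.5 medium / 0.8 large): small effect.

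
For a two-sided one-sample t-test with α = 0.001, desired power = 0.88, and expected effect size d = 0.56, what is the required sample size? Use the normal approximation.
n = 64

Sample size formula (one-sample t-test, normal approximation):
n = ((z_{α/2} + z_β) / d)²

z_{α/2} = 3.291 (for α = 0.001, two-sided)
z_β = 1.175 (for power = 0.88)
d = 0.56

n = ((3.291 + 1.175) / 0.56)²
n = (7.975)²
n ≈ 63.60
Round up to the next whole number: n = 64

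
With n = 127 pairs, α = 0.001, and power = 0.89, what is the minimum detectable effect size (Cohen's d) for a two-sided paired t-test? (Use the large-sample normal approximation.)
d ≈ 0.40

Minimum detectable effect (paired t-test, normal approximation):
d = (z_{α/2} + z_β) / √n
d = (3.291 + 1.227) / √127
d = 4.517 / 11.269
d ≈ 0.40

By Cohen's convention (0.2 small / 0.5 medium / 0.8 large): small effect.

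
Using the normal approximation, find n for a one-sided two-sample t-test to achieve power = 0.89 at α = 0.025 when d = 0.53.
n = 73 per group

Sample size formula (two-sample t-test, normal approximation):
n = 2 · ((z_α + z_β) / d)²

z_α = 1.960 (for α = 0.025, one-sided)
z_β = 1.227 (for power = 0.89)
d = 0.53

n = 2 · ((1.960 + 1.227) / 0.53)²
n = 2 · (6.013)²
n ≈ 72.31
Round up to the next whole number: n = 73 per group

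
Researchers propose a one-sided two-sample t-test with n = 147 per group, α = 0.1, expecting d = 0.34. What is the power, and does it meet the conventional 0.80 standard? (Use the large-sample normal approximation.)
Power ≈ 0.95; the study is adequately powered (power ≥ 0.80)

Power calculation (two-sample t-test, normal approximation):
z_β = d · √(n/2) - z_α
z_β = 0.34 · √(147/2) - 1.282
z_β = 0.34 · 8.573 - 1.282
z_β = 1.633

Power = Φ(z_β) = Φ(1.633) ≈ 0.949

Effect size d = 0.34 is small by Cohen's convention (0.2/0.5/0.8).

Threshold: power ≥ 0.80 is conventionally adequate.
Power ≈ 0.95 → the study is adequately powered (power ≥ 0.80).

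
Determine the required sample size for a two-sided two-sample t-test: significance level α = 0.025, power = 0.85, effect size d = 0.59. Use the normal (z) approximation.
n = 62 per group

Sample size formula (two-sample t-test, normal approximation):
n = 2 · ((z_{α/2} + z_β) / d)²

z_{α/2} = 2.241 (for α = 0.025, two-sided)
z_β = 1.036 (for power = 0.85)
d = 0.59

n = 2 · ((2.241 + 1.036) / 0.59)²
n = 2 · (5.554)²
n ≈ 61.69
Round up to the next whole number: n = 62 per group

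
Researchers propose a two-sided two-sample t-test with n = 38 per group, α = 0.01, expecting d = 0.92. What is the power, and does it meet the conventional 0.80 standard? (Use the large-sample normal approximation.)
Power ≈ 0.92; the study is adequately powered (power ≥ 0.80)

Power calculation (two-sample t-test, normal approximation):
z_β = d · √(n/2) - z_{α/2}
z_β = 0.92 · √(38/2) - 2.576
z_β = 0.92 · 4.359 - 2.576
z_β = 1.434

Power = Φ(z_β) = Φ(1.434) ≈ 0.924

Effect size d = 0.92 is large by Cohen's convention (0.2/0.5/0.8).

Threshold: power ≥ 0.80 is conventionally adequate.
Power ≈ 0.92 → the study is adequately powered (power ≥ 0.80).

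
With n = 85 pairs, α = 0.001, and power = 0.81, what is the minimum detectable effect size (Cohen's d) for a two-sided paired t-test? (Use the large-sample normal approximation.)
d ≈ 0.45

Minimum detectable effect (paired t-test, normal approximation):
d = (z_{α/2} + z_β) / √n
d = (3.291 + 0.878) / √85
d = 4.168 / 9.220
d ≈ 0.45

By Cohen's convention (0.2 small / 0.5 medium / 0.8 large): small effect.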